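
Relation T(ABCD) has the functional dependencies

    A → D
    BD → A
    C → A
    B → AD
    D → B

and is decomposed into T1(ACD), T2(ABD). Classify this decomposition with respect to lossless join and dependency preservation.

Lossless test: (AD)⁺ = {ABD}, which contains all of one fragment — lossless.
Dependency preservation: every FD's attributes lie within a single fragment, so each can be enforced locally — preserved.

lossless and dependency-preserving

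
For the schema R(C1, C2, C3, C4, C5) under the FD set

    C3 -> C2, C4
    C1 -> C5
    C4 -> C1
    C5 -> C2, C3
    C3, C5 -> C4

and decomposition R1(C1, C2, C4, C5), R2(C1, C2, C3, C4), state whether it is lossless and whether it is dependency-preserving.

lossless and dependency-preserving

Lossless test: (C1, C2, C4)⁺ = {C1, C2, C3, C4, C5}, which contains all of one fragment — lossless.
Dependency preservation: C5 → C2, C3; C3, C5 → C4 are not contained in any single fragment, but the restricted closure of each left-hand side across the fragments still reaches the right-hand side; the remaining FDs each lie inside some fragment. All dependencies are preserved.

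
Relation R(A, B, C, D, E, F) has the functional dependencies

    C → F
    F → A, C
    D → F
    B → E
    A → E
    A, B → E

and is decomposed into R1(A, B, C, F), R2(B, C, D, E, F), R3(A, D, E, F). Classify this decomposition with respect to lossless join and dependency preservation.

lossless and dependency-preserving

Lossless test (chase): Rows 1 and 2 agree on F; apply F→A, C and equate their A, C entries. Rows 1 and 3 agree on F; apply F→A, C and equate their A, C entries. Rows 1 and 2 agree on B; apply B→E and equate their E entries. Row 2 is now all distinguished symbols — the join is lossless.
Dependency preservation: A, B → E is not contained in any single fragment, but the restricted closure of its left-hand side across the fragments still reaches the right-hand side; the remaining FDs each lie inside some fragment. All dependencies are preserved.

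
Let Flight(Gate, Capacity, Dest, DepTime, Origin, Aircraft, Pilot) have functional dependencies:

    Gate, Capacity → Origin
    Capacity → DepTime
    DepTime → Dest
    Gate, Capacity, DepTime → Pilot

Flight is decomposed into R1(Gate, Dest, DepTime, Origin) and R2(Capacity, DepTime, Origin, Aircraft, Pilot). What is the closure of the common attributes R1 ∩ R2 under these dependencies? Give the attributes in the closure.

Dest, DepTime, Origin

R1 ∩ R2 = {DepTime, Origin}.
DepTime → Dest applies, adding Dest
Closure: {Dest, DepTime, Origin}.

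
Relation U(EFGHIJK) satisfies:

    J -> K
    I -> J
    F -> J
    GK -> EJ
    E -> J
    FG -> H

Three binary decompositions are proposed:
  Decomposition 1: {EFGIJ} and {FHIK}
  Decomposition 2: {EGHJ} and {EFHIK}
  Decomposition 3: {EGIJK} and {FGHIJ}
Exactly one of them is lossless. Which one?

Decomposition 3

Decomposition 1: common = {FI}, closure = {FIJK} → lossy.
Decomposition 2: common = {EH}, closure = {EHJK} → lossy.
Decomposition 3: common = {GIJ}, closure = {EGIJK} → lossless.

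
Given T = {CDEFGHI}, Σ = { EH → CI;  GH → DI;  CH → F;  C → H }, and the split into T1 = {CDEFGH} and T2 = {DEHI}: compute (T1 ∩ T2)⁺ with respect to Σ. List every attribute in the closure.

T1 ∩ T2 = {DEH}.
EH → CI applies, adding CI
CH → F applies, adding F
Closure: {CDEFHI}.

CDEFHI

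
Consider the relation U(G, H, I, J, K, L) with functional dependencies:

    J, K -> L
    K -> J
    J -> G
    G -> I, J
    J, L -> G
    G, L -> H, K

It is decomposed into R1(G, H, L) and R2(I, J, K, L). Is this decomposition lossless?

No

Common attributes: R1 ∩ R2 = {L}.
No dependency enlarges {L}, so (L)⁺ = {L}.
The closure contains neither all of R1 = {G, H, L} nor all of R2 = {I, J, K, L}, so the common attributes are not a superkey of either fragment. The join is lossy.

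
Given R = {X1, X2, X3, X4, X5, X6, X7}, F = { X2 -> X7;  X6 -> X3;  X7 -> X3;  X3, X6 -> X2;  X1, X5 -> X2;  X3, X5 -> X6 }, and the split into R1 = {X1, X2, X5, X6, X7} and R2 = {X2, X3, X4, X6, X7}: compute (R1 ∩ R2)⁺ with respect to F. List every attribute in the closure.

X2, X3, X6, X7

R1 ∩ R2 = {X2, X6, X7}.
X6 → X3 applies, adding X3
Closure: {X2, X3, X6, X7}.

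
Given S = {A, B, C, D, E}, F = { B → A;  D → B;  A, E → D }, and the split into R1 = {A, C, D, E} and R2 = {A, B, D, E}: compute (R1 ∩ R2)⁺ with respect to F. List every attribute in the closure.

R1 ∩ R2 = {A, D, E}.
D → B applies, adding B
Closure: {A, B, D, E}.

A, B, D, E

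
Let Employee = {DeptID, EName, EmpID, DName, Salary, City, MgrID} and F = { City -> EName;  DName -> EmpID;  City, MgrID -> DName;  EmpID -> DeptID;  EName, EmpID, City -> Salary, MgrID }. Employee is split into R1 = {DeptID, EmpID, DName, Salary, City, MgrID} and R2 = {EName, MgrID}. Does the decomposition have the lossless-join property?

Common attributes: R1 ∩ R2 = {MgrID}.
No dependency enlarges {MgrID}, so (MgrID)⁺ = {MgrID}.
The closure contains neither all of R1 = {DeptID, EmpID, DName, Salary, City, MgrID} nor all of R2 = {EName, MgrID}, so the common attributes are not a superkey of either fragment. The join is lossy.

No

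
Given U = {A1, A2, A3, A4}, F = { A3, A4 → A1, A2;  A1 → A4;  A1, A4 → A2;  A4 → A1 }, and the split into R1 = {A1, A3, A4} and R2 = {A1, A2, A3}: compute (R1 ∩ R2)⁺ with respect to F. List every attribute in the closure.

A1, A2, A3, A4

R1 ∩ R2 = {A1, A3}.
A1 → A4 applies, adding A4
A1, A4 → A2 applies, adding A2
Closure: {A1, A2, A3, A4}.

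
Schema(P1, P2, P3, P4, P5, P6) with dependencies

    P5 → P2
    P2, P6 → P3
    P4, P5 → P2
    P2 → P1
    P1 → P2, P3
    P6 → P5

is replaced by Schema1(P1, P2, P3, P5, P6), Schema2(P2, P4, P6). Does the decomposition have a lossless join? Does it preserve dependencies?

lossless and dependency-preserving

Lossless test: (P2, P6)⁺ = {P1, P2, P3, P5, P6}, which contains all of one fragment — lossless.
Dependency preservation: P4, P5 → P2 is not contained in any single fragment, but the restricted closure of its left-hand side across the fragments still reaches the right-hand side; the remaining FDs each lie inside some fragment. All dependencies are preserved.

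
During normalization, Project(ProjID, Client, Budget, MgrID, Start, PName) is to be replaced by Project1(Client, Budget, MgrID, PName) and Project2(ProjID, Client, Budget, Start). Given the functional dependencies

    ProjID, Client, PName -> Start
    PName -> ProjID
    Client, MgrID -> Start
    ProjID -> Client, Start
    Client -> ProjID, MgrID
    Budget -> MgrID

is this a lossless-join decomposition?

Yes

Common attributes: Project1 ∩ Project2 = {Client, Budget}.
Closure of {Client, Budget}: Client → ProjID, MgrID applies, adding ProjID, MgrID; Client, MgrID → Start applies, adding Start. So (Client, Budget)⁺ = {ProjID, Client, Budget, MgrID, Start}.
This closure contains every attribute of Project2, so Project1 ∩ Project2 → Project2. The join is lossless.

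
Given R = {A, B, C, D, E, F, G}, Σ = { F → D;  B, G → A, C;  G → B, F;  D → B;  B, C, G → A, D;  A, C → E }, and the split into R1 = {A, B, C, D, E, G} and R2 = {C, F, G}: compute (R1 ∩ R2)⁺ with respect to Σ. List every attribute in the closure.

R1 ∩ R2 = {C, G}.
G → B, F applies, adding B, F
B, C, G → A, D applies, adding A, D
A, C → E applies, adding E
Closure: {A, B, C, D, E, F, G}.

A, B, C, D, E, F, G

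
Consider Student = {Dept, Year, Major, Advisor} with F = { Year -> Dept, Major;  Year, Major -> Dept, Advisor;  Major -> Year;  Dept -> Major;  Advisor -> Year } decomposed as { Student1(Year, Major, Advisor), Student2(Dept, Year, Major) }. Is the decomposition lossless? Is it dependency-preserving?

Lossless test: (Year, Major)⁺ = {Dept, Year, Major, Advisor}, which contains all of one fragment — lossless.
Dependency preservation: Year, Major → Dept, Advisor is not contained in any single fragment, but the restricted closure of its left-hand side across the fragments still reaches the right-hand side; the remaining FDs each lie inside some fragment. All dependencies are preserved.

lossless and dependency-preserving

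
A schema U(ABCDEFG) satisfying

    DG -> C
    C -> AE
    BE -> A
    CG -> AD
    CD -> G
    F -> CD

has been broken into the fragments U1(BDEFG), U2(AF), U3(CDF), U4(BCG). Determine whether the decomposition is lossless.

Yes

Chase test. Columns are ABCDEFG; row i has aⱼ where attribute j ∈ Ui, else bᵢⱼ.
Initial tableau (one row per fragment):
  row 1: b11 a2 b13 a4 a5 a6 a7
  row 2: a1 b22 b23 b24 b25 a6 b27
  row 3: b31 b32 a3 a4 b35 a6 b37
  row 4: b41 a2 a3 b44 b45 b46 a7
Rows 3 and 4 agree on C; apply C→AE and equate their AE entries.
Rows 1 and 2 agree on F; apply F→CD and equate their CD entries.
Rows 1 and 3 agree on F; apply F→CD and equate their CD entries.
Rows 1 and 2 agree on C; apply C→AE and equate their AE entries.
Rows 1 and 3 agree on C; apply C→AE and equate their AE entries.
Rows 1 and 4 agree on CG; apply CG→AD and equate their AD entries.
Rows 1 and 2 agree on CD; apply CD→G and equate their G entries.
Rows 1 and 3 agree on CD; apply CD→G and equate their G entries.
Row 1 is now all distinguished symbols — the join is lossless.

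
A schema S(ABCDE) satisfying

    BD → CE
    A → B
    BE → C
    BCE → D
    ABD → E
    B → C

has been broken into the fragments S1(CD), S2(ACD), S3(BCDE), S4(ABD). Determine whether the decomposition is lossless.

Chase test. Columns are ABCDE; row i has aⱼ where attribute j ∈ Si, else bᵢⱼ.
Initial tableau (one row per fragment):
  row 1: b11 b12 a3 a4 b15
  row 2: a1 b22 a3 a4 b25
  row 3: b31 a2 a3 a4 a5
  row 4: a1 a2 b43 a4 b45
Rows 3 and 4 agree on BD; apply BD→CE and equate their CE entries.
Rows 2 and 4 agree on A; apply A→B and equate their B entries.
Rows 2 and 4 agree on ABD; apply ABD→E and equate their E entries.
Row 2 is now all distinguished symbols — the join is lossless.

Yes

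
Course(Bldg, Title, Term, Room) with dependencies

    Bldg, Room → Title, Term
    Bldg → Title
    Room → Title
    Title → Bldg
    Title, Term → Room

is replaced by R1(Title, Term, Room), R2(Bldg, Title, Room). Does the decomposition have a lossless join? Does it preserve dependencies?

Lossless test: (Title, Room)⁺ = {Bldg, Title, Term, Room}, which contains all of one fragment — lossless.
Dependency preservation: Bldg, Room → Title, Term is not contained in any single fragment, but the restricted closure of its left-hand side across the fragments still reaches the right-hand side; the remaining FDs each lie inside some fragment. All dependencies are preserved.

lossless and dependency-preserving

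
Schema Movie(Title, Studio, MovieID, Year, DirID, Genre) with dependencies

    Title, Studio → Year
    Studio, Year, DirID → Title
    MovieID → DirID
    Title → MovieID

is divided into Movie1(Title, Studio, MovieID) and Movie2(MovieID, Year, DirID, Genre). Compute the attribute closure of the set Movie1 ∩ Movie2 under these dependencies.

Movie1 ∩ Movie2 = {MovieID}.
MovieID → DirID applies, adding DirID
Closure: {MovieID, DirID}.

MovieID, DirID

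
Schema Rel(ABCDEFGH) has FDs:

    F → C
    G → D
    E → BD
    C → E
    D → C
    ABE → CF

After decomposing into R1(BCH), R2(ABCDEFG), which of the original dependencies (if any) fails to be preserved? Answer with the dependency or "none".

F → C lies within R2.
G → D lies within R2.
E → BD lies within R2.
C → E lies within R2.
D → C lies within R2.
ABE → CF lies within R2.
Every dependency is enforceable on the fragments, so the decomposition is dependency-preserving.

none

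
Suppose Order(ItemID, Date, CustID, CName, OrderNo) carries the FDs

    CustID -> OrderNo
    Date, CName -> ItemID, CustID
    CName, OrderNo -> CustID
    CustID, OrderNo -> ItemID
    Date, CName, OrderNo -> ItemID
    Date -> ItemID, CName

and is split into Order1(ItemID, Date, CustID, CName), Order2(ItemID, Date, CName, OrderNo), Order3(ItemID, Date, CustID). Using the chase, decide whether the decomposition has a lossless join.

Yes

Chase test. Columns are ItemID, Date, CustID, CName, OrderNo; row i has aⱼ where attribute j ∈ Orderi, else bᵢⱼ.
Initial tableau (one row per fragment):
  row 1: a1 a2 a3 a4 b15
  row 2: a1 a2 b23 a4 a5
  row 3: a1 a2 a3 b34 b35
Rows 1 and 3 agree on CustID; apply CustID→OrderNo and equate their OrderNo entries.
Rows 1 and 2 agree on Date, CName; apply Date, CName→ItemID, CustID and equate their ItemID, CustID entries.
Rows 1 and 3 agree on Date; apply Date→ItemID, CName and equate their ItemID, CName entries.
Rows 1 and 2 agree on CustID; apply CustID→OrderNo and equate their OrderNo entries.
Row 1 is now all distinguished symbols — the join is lossless.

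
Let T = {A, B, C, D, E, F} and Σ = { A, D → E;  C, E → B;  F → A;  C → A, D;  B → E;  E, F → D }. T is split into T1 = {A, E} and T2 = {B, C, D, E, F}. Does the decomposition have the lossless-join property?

No

Common attributes: T1 ∩ T2 = {E}.
No dependency enlarges {E}, so (E)⁺ = {E}.
The closure contains neither all of T1 = {A, E} nor all of T2 = {B, C, D, E, F}, so the common attributes are not a superkey of either fragment. The join is lossy.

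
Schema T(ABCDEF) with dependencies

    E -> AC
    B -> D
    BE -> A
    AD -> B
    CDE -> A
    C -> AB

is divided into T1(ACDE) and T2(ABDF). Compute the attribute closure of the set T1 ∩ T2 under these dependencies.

ABD

T1 ∩ T2 = {AD}.
AD → B applies, adding B
Closure: {ABD}.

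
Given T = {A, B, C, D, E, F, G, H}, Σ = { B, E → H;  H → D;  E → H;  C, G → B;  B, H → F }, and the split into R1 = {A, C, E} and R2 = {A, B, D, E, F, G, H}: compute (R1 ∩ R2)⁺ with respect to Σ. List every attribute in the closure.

A, D, E, H

R1 ∩ R2 = {A, E}.
E → H applies, adding H
H → D applies, adding D
Closure: {A, D, E, H}.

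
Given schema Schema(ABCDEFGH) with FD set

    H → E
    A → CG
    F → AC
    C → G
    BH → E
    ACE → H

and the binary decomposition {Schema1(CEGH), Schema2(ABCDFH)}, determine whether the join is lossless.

Common attributes: Schema1 ∩ Schema2 = {CH}.
Closure of {CH}: H → E applies, adding E; C → G applies, adding G. So (CH)⁺ = {CEGH}.
This closure contains every attribute of Schema1, so Schema1 ∩ Schema2 → Schema1. The join is lossless.

Yes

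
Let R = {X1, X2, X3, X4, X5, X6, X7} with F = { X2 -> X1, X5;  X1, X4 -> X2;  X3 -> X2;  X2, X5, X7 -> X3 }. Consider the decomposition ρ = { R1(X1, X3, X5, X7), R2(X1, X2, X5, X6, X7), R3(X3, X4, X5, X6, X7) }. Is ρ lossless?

Chase test. Columns are X1, X2, X3, X4, X5, X6, X7; row i has aⱼ where attribute j ∈ Ri, else bᵢⱼ.
Initial tableau (one row per fragment):
  row 1: a1 b12 a3 b14 a5 b16 a7
  row 2: a1 a2 b23 b24 a5 a6 a7
  row 3: b31 b32 a3 a4 a5 a6 a7
Rows 1 and 3 agree on X3; apply X3→X2 and equate their X2 entries.
Rows 1 and 3 agree on X2; apply X2→X1, X5 and equate their X1, X5 entries.
No row becomes fully distinguished — the join is lossy.

No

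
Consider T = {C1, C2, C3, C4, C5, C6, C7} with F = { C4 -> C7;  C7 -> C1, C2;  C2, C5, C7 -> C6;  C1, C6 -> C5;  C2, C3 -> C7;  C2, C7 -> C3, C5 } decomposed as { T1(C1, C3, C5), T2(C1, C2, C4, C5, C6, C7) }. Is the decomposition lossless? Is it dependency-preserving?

Lossless test: (C1, C5)⁺ = {C1, C5}, which is a superkey of neither fragment — lossy.
Dependency preservation: the restricted closure of {C2, C3} across the fragments never reaches {C7}, so C2, C3 → C7 cannot be enforced without a join — not preserved.

lossy and not dependency-preserving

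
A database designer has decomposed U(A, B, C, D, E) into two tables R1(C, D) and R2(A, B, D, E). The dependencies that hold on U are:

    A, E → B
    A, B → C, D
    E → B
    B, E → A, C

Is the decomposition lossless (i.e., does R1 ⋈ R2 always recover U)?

Common attributes: R1 ∩ R2 = {D}.
No dependency enlarges {D}, so (D)⁺ = {D}.
The closure contains neither all of R1 = {C, D} nor all of R2 = {A, B, D, E}, so the common attributes are not a superkey of either fragment. The join is lossy.

No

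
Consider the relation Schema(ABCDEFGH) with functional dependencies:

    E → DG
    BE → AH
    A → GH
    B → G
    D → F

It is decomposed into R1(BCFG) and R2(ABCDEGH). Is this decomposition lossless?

No

Common attributes: R1 ∩ R2 = {BCG}.
No dependency enlarges {BCG}, so (BCG)⁺ = {BCG}.
The closure contains neither all of R1 = {BCFG} nor all of R2 = {ABCDEGH}, so the common attributes are not a superkey of either fragment. The join is lossy.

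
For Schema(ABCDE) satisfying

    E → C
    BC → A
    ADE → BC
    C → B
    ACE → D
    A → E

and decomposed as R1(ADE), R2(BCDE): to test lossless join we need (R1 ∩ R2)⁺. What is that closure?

R1 ∩ R2 = {DE}.
E → C applies, adding C
C → B applies, adding B
BC → A applies, adding A
Closure: {ABCDE}.

ABCDE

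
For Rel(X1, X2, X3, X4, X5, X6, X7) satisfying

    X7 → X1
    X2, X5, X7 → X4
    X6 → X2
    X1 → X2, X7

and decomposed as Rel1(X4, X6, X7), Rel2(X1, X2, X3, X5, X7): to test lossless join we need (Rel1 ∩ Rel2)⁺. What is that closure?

Rel1 ∩ Rel2 = {X7}.
X7 → X1 applies, adding X1
X1 → X2, X7 applies, adding X2
Closure: {X1, X2, X7}.

X1, X2, X7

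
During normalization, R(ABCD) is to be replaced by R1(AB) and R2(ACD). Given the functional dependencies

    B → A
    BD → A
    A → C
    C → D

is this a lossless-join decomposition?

Common attributes: R1 ∩ R2 = {A}.
Closure of {A}: A → C applies, adding C; C → D applies, adding D. So (A)⁺ = {ACD}.
This closure contains every attribute of R2, so R1 ∩ R2 → R2. The join is lossless.

Yes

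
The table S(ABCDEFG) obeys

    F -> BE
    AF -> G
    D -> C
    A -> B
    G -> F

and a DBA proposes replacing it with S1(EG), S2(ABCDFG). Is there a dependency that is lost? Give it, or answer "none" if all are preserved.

Check F → BE: no single fragment contains all of {BEF}, and the restricted closure of {F} across the fragments never reaches {BE}.
AF → G is preserved.
D → C is preserved.
A → B is preserved.
G → F is preserved.

F -> BE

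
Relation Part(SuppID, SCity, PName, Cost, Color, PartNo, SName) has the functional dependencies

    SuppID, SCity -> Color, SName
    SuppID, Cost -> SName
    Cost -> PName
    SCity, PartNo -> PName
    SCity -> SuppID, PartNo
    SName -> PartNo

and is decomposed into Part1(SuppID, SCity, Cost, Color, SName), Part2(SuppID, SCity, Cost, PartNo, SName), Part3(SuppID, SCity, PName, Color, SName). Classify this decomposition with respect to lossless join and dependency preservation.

lossless but not dependency-preserving

Lossless test (chase): Rows 1 and 2 agree on SuppID, SCity; apply SuppID, SCity→Color, SName and equate their Color, SName entries. Rows 1 and 2 agree on Cost; apply Cost→PName and equate their PName entries. Rows 1 and 2 agree on SCity; apply SCity→SuppID, PartNo and equate their SuppID, PartNo entries. Rows 1 and 3 agree on SCity; apply SCity→SuppID, PartNo and equate their SuppID, PartNo entries. Rows 1 and 3 agree on SCity, PartNo; apply SCity, PartNo→PName and equate their PName entries. Row 1 is now all distinguished symbols — the join is lossless.
Dependency preservation: the restricted closure of {Cost} across the fragments never reaches {PName}, so Cost → PName cannot be enforced without a join — not preserved.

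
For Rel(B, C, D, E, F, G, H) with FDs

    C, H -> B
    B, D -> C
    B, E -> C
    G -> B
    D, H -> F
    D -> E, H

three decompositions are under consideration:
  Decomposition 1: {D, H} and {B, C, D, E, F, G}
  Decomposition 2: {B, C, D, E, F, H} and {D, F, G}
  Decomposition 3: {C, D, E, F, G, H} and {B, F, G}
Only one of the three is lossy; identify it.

Decomposition 2

Decomposition 1: common = {D}, closure = {D, E, F, H} → lossless.
Decomposition 2: common = {D, F}, closure = {D, E, F, H} → lossy.
Decomposition 3: common = {F, G}, closure = {B, F, G} → lossless.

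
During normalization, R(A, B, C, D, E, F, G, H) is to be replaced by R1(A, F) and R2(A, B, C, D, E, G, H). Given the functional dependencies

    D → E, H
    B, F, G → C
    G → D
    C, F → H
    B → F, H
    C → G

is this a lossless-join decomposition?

Common attributes: R1 ∩ R2 = {A}.
No dependency enlarges {A}, so (A)⁺ = {A}.
The closure contains neither all of R1 = {A, F} nor all of R2 = {A, B, C, D, E, G, H}, so the common attributes are not a superkey of either fragment. The join is lossy.

No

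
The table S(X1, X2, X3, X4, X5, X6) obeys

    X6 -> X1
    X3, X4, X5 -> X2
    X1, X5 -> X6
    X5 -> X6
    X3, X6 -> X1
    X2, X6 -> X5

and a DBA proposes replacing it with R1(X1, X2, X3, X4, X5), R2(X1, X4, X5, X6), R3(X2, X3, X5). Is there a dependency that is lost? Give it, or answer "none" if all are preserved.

Check X2, X6 → X5: no single fragment contains all of {X2, X5, X6}, and the restricted closure of {X2, X6} across the fragments never reaches {X5}.
X6 → X1 is preserved.
X3, X4, X5 → X2 is preserved.
X1, X5 → X6 is preserved.
X5 → X6 is preserved.
X3, X6 → X1 is preserved.

X2, X6 -> X5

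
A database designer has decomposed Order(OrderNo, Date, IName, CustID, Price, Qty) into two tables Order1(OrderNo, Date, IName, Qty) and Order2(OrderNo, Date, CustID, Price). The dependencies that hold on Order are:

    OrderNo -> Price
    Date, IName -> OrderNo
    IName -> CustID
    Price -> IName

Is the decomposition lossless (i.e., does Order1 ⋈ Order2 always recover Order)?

Common attributes: Order1 ∩ Order2 = {OrderNo, Date}.
Closure of {OrderNo, Date}: OrderNo → Price applies, adding Price; Price → IName applies, adding IName; IName → CustID applies, adding CustID. So (OrderNo, Date)⁺ = {OrderNo, Date, IName, CustID, Price}.
This closure contains every attribute of Order2, so Order1 ∩ Order2 → Order2. The join is lossless.

Yes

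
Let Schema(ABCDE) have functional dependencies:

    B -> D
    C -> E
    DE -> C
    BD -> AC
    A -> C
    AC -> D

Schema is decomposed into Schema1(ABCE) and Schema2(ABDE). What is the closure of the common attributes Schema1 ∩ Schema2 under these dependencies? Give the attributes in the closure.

Schema1 ∩ Schema2 = {ABE}.
B → D applies, adding D
DE → C applies, adding C
Closure: {ABCDE}.

ABCDE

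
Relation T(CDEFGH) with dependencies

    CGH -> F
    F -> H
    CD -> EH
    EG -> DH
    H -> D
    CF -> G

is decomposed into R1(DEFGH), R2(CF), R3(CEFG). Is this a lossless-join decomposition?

Yes

Chase test. Columns are CDEFGH; row i has aⱼ where attribute j ∈ Ri, else bᵢⱼ.
Initial tableau (one row per fragment):
  row 1: b11 a2 a3 a4 a5 a6
  row 2: a1 b22 b23 a4 b25 b26
  row 3: a1 b32 a3 a4 a5 b36
Rows 1 and 2 agree on F; apply F→H and equate their H entries.
Rows 1 and 3 agree on F; apply F→H and equate their H entries.
Rows 1 and 3 agree on EG; apply EG→DH and equate their DH entries.
Rows 1 and 2 agree on H; apply H→D and equate their D entries.
Rows 2 and 3 agree on CF; apply CF→G and equate their G entries.
Rows 2 and 3 agree on CD; apply CD→EH and equate their EH entries.
Row 2 is now all distinguished symbols — the join is lossless.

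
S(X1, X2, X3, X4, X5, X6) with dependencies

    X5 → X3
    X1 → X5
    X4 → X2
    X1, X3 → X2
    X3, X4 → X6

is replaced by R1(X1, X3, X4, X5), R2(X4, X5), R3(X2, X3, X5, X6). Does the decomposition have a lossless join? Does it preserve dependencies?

lossy and not dependency-preserving

Lossless test (chase): Rows 1 and 2 agree on X5; apply X5→X3 and equate their X3 entries. Rows 1 and 2 agree on X4; apply X4→X2 and equate their X2 entries. Rows 1 and 2 agree on X3, X4; apply X3, X4→X6 and equate their X6 entries. No row becomes fully distinguished — the join is lossy.
Dependency preservation: the restricted closure of {X4} across the fragments never reaches {X2}, so X4 → X2 cannot be enforced without a join — not preserved.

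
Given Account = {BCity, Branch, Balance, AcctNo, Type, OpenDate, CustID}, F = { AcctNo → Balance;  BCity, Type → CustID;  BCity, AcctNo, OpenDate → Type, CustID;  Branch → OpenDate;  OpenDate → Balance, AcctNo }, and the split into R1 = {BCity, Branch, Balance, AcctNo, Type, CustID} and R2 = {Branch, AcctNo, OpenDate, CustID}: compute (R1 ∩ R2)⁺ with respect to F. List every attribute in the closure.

Branch, Balance, AcctNo, OpenDate, CustID

R1 ∩ R2 = {Branch, AcctNo, CustID}.
AcctNo → Balance applies, adding Balance
Branch → OpenDate applies, adding OpenDate
Closure: {Branch, Balance, AcctNo, OpenDate, CustID}.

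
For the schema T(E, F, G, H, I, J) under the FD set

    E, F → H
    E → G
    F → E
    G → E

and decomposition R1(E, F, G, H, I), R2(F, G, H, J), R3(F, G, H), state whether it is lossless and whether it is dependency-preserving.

lossy but dependency-preserving

Lossless test (chase): Rows 1 and 2 agree on F; apply F→E and equate their E entries. Rows 1 and 3 agree on F; apply F→E and equate their E entries. No row becomes fully distinguished — the join is lossy.
Dependency preservation: every FD's attributes lie within a single fragment, so each can be enforced locally — preserved.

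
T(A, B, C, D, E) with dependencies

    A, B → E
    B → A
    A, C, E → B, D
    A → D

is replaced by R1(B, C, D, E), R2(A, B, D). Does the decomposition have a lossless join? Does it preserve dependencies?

Lossless test: (B, D)⁺ = {A, B, D, E}, which contains all of one fragment — lossless.
Dependency preservation: the restricted closure of {A, C, E} across the fragments never reaches {B, D}, so A, C, E → B, D cannot be enforced without a join — not preserved.

lossless but not dependency-preserving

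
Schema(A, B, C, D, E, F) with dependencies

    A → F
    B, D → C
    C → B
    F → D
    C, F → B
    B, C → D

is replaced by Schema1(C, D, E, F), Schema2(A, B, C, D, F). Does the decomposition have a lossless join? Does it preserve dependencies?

lossy but dependency-preserving

Lossless test: (C, D, F)⁺ = {B, C, D, F}, which is a superkey of neither fragment — lossy.
Dependency preservation: every FD's attributes lie within a single fragment, so each can be enforced locally — preserved.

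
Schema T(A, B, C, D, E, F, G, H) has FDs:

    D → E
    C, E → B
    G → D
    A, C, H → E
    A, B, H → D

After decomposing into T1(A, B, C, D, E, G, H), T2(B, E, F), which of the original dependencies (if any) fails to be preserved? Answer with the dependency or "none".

D → E lies within T1.
C, E → B lies within T1.
G → D lies within T1.
A, C, H → E lies within T1.
A, B, H → D lies within T1.
Every dependency is enforceable on the fragments, so the decomposition is dependency-preserving.

none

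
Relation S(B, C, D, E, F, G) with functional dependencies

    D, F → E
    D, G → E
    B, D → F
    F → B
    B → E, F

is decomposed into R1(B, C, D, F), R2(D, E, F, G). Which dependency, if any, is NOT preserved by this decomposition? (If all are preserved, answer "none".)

none

D, F → E lies within R2.
D, G → E lies within R2.
B, D → F lies within R1.
F → B lies within R1.
B → E, F: restricted closure across fragments reaches E, F.
Every dependency is enforceable on the fragments, so the decomposition is dependency-preserving.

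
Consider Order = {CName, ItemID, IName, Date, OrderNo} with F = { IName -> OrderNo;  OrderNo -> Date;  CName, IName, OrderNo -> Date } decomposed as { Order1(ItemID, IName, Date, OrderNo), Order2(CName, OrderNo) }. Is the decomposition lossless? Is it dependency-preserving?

lossy but dependency-preserving

Lossless test: (OrderNo)⁺ = {Date, OrderNo}, which is a superkey of neither fragment — lossy.
Dependency preservation: CName, IName, OrderNo → Date is not contained in any single fragment, but the restricted closure of its left-hand side across the fragments still reaches the right-hand side; the remaining FDs each lie inside some fragment. All dependencies are preserved.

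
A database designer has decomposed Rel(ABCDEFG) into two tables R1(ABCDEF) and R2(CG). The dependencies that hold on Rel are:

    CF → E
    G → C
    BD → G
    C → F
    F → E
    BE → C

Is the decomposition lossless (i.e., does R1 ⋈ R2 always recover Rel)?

Common attributes: R1 ∩ R2 = {C}.
Closure of {C}: C → F applies, adding F; F → E applies, adding E. So (C)⁺ = {CEF}.
The closure contains neither all of R1 = {ABCDEF} nor all of R2 = {CG}, so the common attributes are not a superkey of either fragment. The join is lossy.

No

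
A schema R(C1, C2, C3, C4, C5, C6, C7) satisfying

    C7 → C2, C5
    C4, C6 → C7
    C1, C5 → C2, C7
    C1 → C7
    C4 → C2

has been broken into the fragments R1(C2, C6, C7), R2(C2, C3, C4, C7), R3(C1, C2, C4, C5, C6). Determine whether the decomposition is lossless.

No

Chase test. Columns are C1, C2, C3, C4, C5, C6, C7; row i has aⱼ where attribute j ∈ Ri, else bᵢⱼ.
Initial tableau (one row per fragment):
  row 1: b11 a2 b13 b14 b15 a6 a7
  row 2: b21 a2 a3 a4 b25 b26 a7
  row 3: a1 a2 b33 a4 a5 a6 b37
Rows 1 and 2 agree on C7; apply C7→C2, C5 and equate their C2, C5 entries.
No row becomes fully distinguished — the join is lossy.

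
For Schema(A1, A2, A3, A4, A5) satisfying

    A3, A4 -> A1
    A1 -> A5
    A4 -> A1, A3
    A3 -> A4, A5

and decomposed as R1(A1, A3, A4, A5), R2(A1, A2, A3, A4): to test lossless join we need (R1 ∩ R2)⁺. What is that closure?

R1 ∩ R2 = {A1, A3, A4}.
A1 → A5 applies, adding A5
Closure: {A1, A3, A4, A5}.

A1, A3, A4, A5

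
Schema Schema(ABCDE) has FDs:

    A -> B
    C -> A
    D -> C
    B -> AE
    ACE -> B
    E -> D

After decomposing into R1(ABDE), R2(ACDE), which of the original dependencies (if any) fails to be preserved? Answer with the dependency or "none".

none

A → B lies within R1.
C → A lies within R2.
D → C lies within R2.
B → AE lies within R1.
ACE → B: restricted closure across fragments reaches B.
E → D lies within R1.
Every dependency is enforceable on the fragments, so the decomposition is dependency-preserving.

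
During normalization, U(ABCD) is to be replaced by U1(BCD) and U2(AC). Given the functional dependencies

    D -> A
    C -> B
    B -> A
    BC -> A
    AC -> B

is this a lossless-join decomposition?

Common attributes: U1 ∩ U2 = {C}.
Closure of {C}: C → B applies, adding B; B → A applies, adding A. So (C)⁺ = {ABC}.
This closure contains every attribute of U2, so U1 ∩ U2 → U2. The join is lossless.

Yes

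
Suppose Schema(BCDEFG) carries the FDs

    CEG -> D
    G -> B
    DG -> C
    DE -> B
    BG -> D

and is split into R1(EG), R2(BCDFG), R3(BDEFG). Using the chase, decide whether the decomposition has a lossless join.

Yes

Chase test. Columns are BCDEFG; row i has aⱼ where attribute j ∈ Ri, else bᵢⱼ.
Initial tableau (one row per fragment):
  row 1: b11 b12 b13 a4 b15 a6
  row 2: a1 a2 a3 b24 a5 a6
  row 3: a1 b32 a3 a4 a5 a6
Rows 1 and 2 agree on G; apply G→B and equate their B entries.
Rows 2 and 3 agree on DG; apply DG→C and equate their C entries.
Rows 1 and 2 agree on BG; apply BG→D and equate their D entries.
Rows 1 and 2 agree on DG; apply DG→C and equate their C entries.
Row 3 is now all distinguished symbols — the join is lossless.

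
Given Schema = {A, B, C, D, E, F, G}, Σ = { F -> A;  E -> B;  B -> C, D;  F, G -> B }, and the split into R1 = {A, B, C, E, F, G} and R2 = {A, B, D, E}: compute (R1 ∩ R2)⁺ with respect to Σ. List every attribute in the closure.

A, B, C, D, E

R1 ∩ R2 = {A, B, E}.
B → C, D applies, adding C, D
Closure: {A, B, C, D, E}.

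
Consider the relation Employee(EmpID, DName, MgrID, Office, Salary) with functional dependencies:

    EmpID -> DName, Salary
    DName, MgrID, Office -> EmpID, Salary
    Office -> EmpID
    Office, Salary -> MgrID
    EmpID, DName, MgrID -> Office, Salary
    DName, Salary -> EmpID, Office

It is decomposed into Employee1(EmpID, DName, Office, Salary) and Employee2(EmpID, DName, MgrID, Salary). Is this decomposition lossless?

Yes

Common attributes: Employee1 ∩ Employee2 = {EmpID, DName, Salary}.
Closure of {EmpID, DName, Salary}: DName, Salary → EmpID, Office applies, adding Office; Office, Salary → MgrID applies, adding MgrID. So (EmpID, DName, Salary)⁺ = {EmpID, DName, MgrID, Office, Salary}.
This closure contains every attribute of Employee1, so Employee1 ∩ Employee2 → Employee1. The join is lossless.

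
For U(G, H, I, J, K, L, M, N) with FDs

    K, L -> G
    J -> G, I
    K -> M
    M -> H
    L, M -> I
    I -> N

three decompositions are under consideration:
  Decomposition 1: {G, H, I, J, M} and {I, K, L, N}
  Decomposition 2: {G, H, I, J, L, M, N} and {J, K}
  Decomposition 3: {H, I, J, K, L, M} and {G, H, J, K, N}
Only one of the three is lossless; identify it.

Decomposition 1: common = {I}, closure = {I, N} → lossy.
Decomposition 2: common = {J}, closure = {G, I, J, N} → lossy.
Decomposition 3: common = {H, J, K}, closure = {G, H, I, J, K, M, N} → lossless.

Decomposition 3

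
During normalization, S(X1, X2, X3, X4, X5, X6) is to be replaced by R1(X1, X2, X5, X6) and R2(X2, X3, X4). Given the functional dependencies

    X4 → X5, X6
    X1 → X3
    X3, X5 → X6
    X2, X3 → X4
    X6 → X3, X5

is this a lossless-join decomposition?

No

Common attributes: R1 ∩ R2 = {X2}.
No dependency enlarges {X2}, so (X2)⁺ = {X2}.
The closure contains neither all of R1 = {X1, X2, X5, X6} nor all of R2 = {X2, X3, X4}, so the common attributes are not a superkey of either fragment. The join is lossy.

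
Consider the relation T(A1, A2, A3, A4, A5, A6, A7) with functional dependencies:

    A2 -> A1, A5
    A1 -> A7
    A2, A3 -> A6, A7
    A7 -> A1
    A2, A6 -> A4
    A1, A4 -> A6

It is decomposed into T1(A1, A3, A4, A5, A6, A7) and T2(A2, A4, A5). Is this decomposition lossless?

Common attributes: T1 ∩ T2 = {A4, A5}.
No dependency enlarges {A4, A5}, so (A4, A5)⁺ = {A4, A5}.
The closure contains neither all of T1 = {A1, A3, A4, A5, A6, A7} nor all of T2 = {A2, A4, A5}, so the common attributes are not a superkey of either fragment. The join is lossy.

No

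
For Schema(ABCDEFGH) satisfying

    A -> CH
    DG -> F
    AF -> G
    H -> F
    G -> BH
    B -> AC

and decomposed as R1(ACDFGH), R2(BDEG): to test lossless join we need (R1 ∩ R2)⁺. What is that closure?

ABCDFGH

R1 ∩ R2 = {DG}.
DG → F applies, adding F
G → BH applies, adding BH
B → AC applies, adding AC
Closure: {ABCDFGH}.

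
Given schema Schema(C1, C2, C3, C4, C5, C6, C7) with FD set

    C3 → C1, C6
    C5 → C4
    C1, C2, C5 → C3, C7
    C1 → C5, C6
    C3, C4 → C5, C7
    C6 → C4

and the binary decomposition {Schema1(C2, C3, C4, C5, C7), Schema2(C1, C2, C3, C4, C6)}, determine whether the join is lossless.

Common attributes: Schema1 ∩ Schema2 = {C2, C3, C4}.
Closure of {C2, C3, C4}: C3 → C1, C6 applies, adding C1, C6; C1 → C5, C6 applies, adding C5; C3, C4 → C5, C7 applies, adding C7. So (C2, C3, C4)⁺ = {C1, C2, C3, C4, C5, C6, C7}.
This closure contains every attribute of Schema1, so Schema1 ∩ Schema2 → Schema1. The join is lossless.

Yes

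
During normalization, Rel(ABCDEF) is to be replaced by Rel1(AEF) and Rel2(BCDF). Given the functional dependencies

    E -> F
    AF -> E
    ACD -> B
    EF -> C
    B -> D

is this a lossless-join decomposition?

No

Common attributes: Rel1 ∩ Rel2 = {F}.
No dependency enlarges {F}, so (F)⁺ = {F}.
The closure contains neither all of Rel1 = {AEF} nor all of Rel2 = {BCDF}, so the common attributes are not a superkey of either fragment. The join is lossy.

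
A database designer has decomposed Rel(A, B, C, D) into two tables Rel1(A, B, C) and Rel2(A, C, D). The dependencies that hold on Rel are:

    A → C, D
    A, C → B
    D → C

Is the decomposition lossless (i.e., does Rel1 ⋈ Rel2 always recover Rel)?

Common attributes: Rel1 ∩ Rel2 = {A, C}.
Closure of {A, C}: A → C, D applies, adding D; A, C → B applies, adding B. So (A, C)⁺ = {A, B, C, D}.
This closure contains every attribute of Rel1, so Rel1 ∩ Rel2 → Rel1. The join is lossless.

Yes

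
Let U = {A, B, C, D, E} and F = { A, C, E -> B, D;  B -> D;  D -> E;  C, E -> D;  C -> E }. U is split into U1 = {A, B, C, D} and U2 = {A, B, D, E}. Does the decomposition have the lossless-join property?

Yes

Common attributes: U1 ∩ U2 = {A, B, D}.
Closure of {A, B, D}: D → E applies, adding E. So (A, B, D)⁺ = {A, B, D, E}.
This closure contains every attribute of U2, so U1 ∩ U2 → U2. The join is lossless.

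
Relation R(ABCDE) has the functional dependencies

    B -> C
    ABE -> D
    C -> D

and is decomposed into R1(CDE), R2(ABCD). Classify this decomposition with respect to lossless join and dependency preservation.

lossy but dependency-preserving

Lossless test: (CD)⁺ = {CD}, which is a superkey of neither fragment — lossy.
Dependency preservation: ABE → D is not contained in any single fragment, but the restricted closure of its left-hand side across the fragments still reaches the right-hand side; the remaining FDs each lie inside some fragment. All dependencies are preserved.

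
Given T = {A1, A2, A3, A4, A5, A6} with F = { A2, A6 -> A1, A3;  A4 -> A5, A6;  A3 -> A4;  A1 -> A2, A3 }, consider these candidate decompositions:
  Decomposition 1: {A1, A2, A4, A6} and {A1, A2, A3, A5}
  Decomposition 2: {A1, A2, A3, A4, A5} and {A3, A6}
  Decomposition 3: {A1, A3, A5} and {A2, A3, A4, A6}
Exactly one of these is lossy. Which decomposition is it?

Decomposition 3

Decomposition 1: common = {A1, A2}, closure = {A1, A2, A3, A4, A5, A6} → lossless.
Decomposition 2: common = {A3}, closure = {A3, A4, A5, A6} → lossless.
Decomposition 3: common = {A3}, closure = {A3, A4, A5, A6} → lossy.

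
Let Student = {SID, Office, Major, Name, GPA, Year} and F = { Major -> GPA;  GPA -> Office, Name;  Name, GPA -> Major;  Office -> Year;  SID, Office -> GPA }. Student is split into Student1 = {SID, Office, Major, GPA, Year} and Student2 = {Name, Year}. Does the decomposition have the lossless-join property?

No

Common attributes: Student1 ∩ Student2 = {Year}.
No dependency enlarges {Year}, so (Year)⁺ = {Year}.
The closure contains neither all of Student1 = {SID, Office, Major, GPA, Year} nor all of Student2 = {Name, Year}, so the common attributes are not a superkey of either fragment. The join is lossy.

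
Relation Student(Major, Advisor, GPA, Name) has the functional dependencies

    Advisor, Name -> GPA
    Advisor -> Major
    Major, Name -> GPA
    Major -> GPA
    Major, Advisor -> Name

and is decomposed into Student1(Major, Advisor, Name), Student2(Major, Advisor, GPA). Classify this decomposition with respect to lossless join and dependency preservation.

Lossless test: (Major, Advisor)⁺ = {Major, Advisor, GPA, Name}, which contains all of one fragment — lossless.
Dependency preservation: Advisor, Name → GPA; Major, Name → GPA are not contained in any single fragment, but the restricted closure of each left-hand side across the fragments still reaches the right-hand side; the remaining FDs each lie inside some fragment. All dependencies are preserved.

lossless and dependency-preserving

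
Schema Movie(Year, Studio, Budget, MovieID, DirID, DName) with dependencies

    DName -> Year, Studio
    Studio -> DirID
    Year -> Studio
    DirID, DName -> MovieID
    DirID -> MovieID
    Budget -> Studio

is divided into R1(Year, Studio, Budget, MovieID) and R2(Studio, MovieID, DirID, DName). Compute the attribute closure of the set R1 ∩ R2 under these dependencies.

Studio, MovieID, DirID

R1 ∩ R2 = {Studio, MovieID}.
Studio → DirID applies, adding DirID
Closure: {Studio, MovieID, DirID}.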